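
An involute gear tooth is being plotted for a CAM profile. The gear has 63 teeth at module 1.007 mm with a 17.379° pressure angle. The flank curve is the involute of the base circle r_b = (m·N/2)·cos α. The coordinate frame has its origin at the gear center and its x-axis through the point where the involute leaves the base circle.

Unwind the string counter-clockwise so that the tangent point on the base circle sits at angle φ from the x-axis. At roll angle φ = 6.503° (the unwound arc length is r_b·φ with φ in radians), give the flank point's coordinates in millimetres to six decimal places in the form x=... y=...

pitch radius r_p = m·N/2 = 1.007·63/2 = 31.720500
base radius r_b = r_p·cos α = 31.720500·cos 17.379° = 30.272455
roll angle φ = 6.503° = 0.11349876 rad
x = r_b·(cos φ + φ·sin φ) = 30.272455·(0.99356593 + 0.11349876·0.11325524) = 30.466812
y = r_b·(sin φ − φ·cos φ) = 30.272455·(0.11325524 − 0.11349876·0.99356593) = 0.014735

x=30.466812 y=0.014735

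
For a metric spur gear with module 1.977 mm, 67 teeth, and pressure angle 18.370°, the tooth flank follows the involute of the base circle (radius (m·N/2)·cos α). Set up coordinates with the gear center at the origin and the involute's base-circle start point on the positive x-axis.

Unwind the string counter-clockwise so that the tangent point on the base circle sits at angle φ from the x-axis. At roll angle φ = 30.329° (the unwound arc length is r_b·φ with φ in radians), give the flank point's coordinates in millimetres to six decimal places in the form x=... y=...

x=71.053169 y=3.021367

pitch radius r_p = m·N/2 = 1.977·67/2 = 66.229500
base radius r_b = r_p·cos α = 66.229500·cos 18.370° = 62.854521
roll angle φ = 30.329° = 0.52934091 rad
x = r_b·(cos φ + φ·sin φ) = 62.854521·(0.86314008 + 0.52934091·0.50496456) = 71.053169
y = r_b·(sin φ − φ·cos φ) = 62.854521·(0.50496456 − 0.52934091·0.86314008) = 3.021367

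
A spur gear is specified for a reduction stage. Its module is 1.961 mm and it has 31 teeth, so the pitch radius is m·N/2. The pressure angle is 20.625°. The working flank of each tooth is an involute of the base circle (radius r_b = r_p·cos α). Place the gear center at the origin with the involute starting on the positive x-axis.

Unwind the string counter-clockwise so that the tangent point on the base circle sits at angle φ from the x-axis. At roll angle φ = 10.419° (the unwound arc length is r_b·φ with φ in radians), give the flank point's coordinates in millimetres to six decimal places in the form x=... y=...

pitch radius r_p = m·N/2 = 1.961·31/2 = 30.395500
base radius r_b = r_p·cos α = 30.395500·cos 20.625° = 28.447329
roll angle φ = 10.419° = 0.18184585 rad
x = r_b·(cos φ + φ·sin φ) = 28.447329·(0.98351155 + 0.18184585·0.18084530) = 28.913794
y = r_b·(sin φ − φ·cos φ) = 28.447329·(0.18084530 − 0.18184585·0.98351155) = 0.056832

x=28.913794 y=0.056832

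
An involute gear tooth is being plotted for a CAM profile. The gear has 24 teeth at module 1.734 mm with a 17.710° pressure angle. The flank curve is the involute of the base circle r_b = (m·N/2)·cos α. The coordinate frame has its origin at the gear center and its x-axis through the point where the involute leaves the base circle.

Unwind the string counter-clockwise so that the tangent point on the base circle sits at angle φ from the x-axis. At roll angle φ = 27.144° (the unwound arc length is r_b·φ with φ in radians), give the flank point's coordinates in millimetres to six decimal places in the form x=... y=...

pitch radius r_p = m·N/2 = 1.734·24/2 = 20.808000
base radius r_b = r_p·cos α = 20.808000·cos 17.710° = 19.821876
roll angle φ = 27.144° = 0.47375217 rad
x = r_b·(cos φ + φ·sin φ) = 19.821876·(0.88986271 + 0.47375217·0.45622841) = 21.923032
y = r_b·(sin φ − φ·cos φ) = 19.821876·(0.45622841 − 0.47375217·0.88986271) = 0.686908

x=21.923032 y=0.686908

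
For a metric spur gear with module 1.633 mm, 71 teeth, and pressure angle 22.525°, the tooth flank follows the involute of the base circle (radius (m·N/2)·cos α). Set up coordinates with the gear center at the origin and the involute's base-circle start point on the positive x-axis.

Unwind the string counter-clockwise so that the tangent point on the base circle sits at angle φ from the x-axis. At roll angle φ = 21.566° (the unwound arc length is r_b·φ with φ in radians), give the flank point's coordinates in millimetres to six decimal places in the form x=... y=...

pitch radius r_p = m·N/2 = 1.633·71/2 = 57.971500
base radius r_b = r_p·cos α = 57.971500·cos 22.525° = 53.548997
roll angle φ = 21.566° = 0.37639771 rad
x = r_b·(cos φ + φ·sin φ) = 53.548997·(0.92999477 + 0.37639771·0.36757275) = 57.208981
y = r_b·(sin φ − φ·cos φ) = 53.548997·(0.36757275 − 0.37639771·0.92999477) = 0.938438

x=57.208981 y=0.938438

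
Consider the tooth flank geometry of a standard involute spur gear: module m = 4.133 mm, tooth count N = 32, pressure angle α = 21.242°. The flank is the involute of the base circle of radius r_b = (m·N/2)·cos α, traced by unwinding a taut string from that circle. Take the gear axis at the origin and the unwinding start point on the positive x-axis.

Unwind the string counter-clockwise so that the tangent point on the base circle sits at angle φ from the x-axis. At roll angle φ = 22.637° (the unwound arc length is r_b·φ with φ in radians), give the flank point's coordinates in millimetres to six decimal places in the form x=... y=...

pitch radius r_p = m·N/2 = 4.133·32/2 = 66.128000
base radius r_b = r_p·cos α = 66.128000·cos 21.242° = 61.635162
roll angle φ = 22.637° = 0.39509018 rad
x = r_b·(cos φ + φ·sin φ) = 61.635162·(0.92296186 + 0.39509018·0.38489143) = 66.259567
y = r_b·(sin φ − φ·cos φ) = 61.635162·(0.38489143 − 0.39509018·0.92296186) = 1.247388

x=66.259567 y=1.247388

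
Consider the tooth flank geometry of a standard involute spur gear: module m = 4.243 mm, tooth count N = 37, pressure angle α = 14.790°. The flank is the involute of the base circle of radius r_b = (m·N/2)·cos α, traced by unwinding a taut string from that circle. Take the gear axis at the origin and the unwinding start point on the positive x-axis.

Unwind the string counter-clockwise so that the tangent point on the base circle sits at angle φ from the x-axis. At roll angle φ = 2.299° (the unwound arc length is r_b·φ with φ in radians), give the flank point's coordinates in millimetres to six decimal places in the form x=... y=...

pitch radius r_p = m·N/2 = 4.243·37/2 = 78.495500
base radius r_b = r_p·cos α = 78.495500·cos 14.790° = 75.894784
roll angle φ = 2.299° = 0.04012512 rad
x = r_b·(cos φ + φ·sin φ) = 75.894784·(0.99919510 + 0.04012512·0.04011435) = 75.955855
y = r_b·(sin φ − φ·cos φ) = 75.894784·(0.04011435 − 0.04012512·0.99919510) = 0.001634

x=75.955855 y=0.001634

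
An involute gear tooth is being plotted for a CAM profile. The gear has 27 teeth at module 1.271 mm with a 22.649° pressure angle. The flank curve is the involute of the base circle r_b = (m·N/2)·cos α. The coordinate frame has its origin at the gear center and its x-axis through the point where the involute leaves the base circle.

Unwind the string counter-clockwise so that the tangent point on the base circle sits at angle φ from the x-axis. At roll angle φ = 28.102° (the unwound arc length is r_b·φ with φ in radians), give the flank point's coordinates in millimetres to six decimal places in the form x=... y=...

x=17.626920 y=0.607945

pitch radius r_p = m·N/2 = 1.271·27/2 = 17.158500
base radius r_b = r_p·cos α = 17.158500·cos 22.649° = 15.835258
roll angle φ = 28.102° = 0.49047243 rad
x = r_b·(cos φ + φ·sin φ) = 15.835258·(0.88211042 + 0.49047243·0.47104267) = 17.626920
y = r_b·(sin φ − φ·cos φ) = 15.835258·(0.47104267 − 0.49047243·0.88211042) = 0.607945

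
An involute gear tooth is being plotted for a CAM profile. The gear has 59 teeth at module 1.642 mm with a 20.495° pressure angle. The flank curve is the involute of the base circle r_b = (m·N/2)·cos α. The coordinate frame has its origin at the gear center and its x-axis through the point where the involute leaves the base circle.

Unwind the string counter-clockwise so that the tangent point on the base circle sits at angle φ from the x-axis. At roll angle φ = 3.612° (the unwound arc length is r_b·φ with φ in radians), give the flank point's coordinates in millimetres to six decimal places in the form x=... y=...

pitch radius r_p = m·N/2 = 1.642·59/2 = 48.439000
base radius r_b = r_p·cos α = 48.439000·cos 20.495° = 45.372944
roll angle φ = 3.612° = 0.06304129 rad
x = r_b·(cos φ + φ·sin φ) = 45.372944·(0.99801356 + 0.06304129·0.06299954) = 45.463015
y = r_b·(sin φ − φ·cos φ) = 45.372944·(0.06299954 − 0.06304129·0.99801356) = 0.003788

x=45.463015 y=0.003788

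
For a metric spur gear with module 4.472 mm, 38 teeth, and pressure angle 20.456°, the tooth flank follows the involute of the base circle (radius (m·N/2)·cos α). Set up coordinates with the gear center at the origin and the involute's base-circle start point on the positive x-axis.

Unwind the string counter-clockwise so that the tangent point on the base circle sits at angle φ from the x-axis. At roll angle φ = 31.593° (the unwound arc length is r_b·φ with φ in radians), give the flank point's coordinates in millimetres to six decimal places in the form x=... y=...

x=90.807961 y=4.315078

pitch radius r_p = m·N/2 = 4.472·38/2 = 84.968000
base radius r_b = r_p·cos α = 84.968000·cos 20.456° = 79.609990
roll angle φ = 31.593° = 0.55140187 rad
x = r_b·(cos φ + φ·sin φ) = 79.609990·(0.85179094 + 0.55140187·0.52388184) = 90.807961
y = r_b·(sin φ − φ·cos φ) = 79.609990·(0.52388184 − 0.55140187·0.85179094) = 4.315078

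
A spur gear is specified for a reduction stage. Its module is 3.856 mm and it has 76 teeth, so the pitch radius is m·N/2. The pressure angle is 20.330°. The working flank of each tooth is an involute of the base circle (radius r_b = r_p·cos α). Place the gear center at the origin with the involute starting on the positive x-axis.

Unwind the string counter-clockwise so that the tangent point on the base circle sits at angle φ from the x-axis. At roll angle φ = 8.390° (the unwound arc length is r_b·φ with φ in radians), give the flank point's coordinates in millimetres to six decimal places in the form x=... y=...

x=138.865580 y=0.143500

pitch radius r_p = m·N/2 = 3.856·76/2 = 146.528000
base radius r_b = r_p·cos α = 146.528000·cos 20.330° = 137.400353
roll angle φ = 8.390° = 0.14643312 rad
x = r_b·(cos φ + φ·sin φ) = 137.400353·(0.98929781 + 0.14643312·0.14591037) = 138.865580
y = r_b·(sin φ − φ·cos φ) = 137.400353·(0.14591037 − 0.14643312·0.98929781) = 0.143500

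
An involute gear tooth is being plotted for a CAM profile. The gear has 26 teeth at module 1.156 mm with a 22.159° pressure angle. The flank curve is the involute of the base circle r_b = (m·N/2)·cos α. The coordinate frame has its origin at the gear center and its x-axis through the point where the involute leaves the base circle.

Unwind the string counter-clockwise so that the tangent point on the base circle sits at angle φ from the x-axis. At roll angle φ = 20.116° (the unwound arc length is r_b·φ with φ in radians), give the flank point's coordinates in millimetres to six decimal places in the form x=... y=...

pitch radius r_p = m·N/2 = 1.156·26/2 = 15.028000
base radius r_b = r_p·cos α = 15.028000·cos 22.159° = 13.918043
roll angle φ = 20.116° = 0.35109043 rad
x = r_b·(cos φ + φ·sin φ) = 13.918043·(0.93899825 + 0.35109043·0.34392193) = 14.749589
y = r_b·(sin φ − φ·cos φ) = 13.918043·(0.34392193 − 0.35109043·0.93899825) = 0.198313

x=14.749589 y=0.198313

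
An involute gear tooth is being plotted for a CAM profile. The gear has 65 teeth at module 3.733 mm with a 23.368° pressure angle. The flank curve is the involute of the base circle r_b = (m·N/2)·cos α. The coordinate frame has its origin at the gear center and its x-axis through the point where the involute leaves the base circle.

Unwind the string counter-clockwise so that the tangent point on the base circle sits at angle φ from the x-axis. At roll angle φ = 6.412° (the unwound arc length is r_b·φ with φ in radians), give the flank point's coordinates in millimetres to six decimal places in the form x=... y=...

pitch radius r_p = m·N/2 = 3.733·65/2 = 121.322500
base radius r_b = r_p·cos α = 121.322500·cos 23.368° = 111.371179
roll angle φ = 6.412° = 0.11191051 rad
x = r_b·(cos φ + φ·sin φ) = 111.371179·(0.99374455 + 0.11191051·0.11167706) = 112.066401
y = r_b·(sin φ − φ·cos φ) = 111.371179·(0.11167706 − 0.11191051·0.99374455) = 0.051966

x=112.066401 y=0.051966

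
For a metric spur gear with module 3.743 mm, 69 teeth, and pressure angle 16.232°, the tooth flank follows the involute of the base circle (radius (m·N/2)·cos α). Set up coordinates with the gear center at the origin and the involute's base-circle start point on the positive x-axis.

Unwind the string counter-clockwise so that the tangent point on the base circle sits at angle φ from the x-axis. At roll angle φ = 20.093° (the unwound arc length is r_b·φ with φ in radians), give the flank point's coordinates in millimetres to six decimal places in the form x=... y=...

pitch radius r_p = m·N/2 = 3.743·69/2 = 129.133500
base radius r_b = r_p·cos α = 129.133500·cos 16.232° = 123.985944
roll angle φ = 20.093° = 0.35068901 rad
x = r_b·(cos φ + φ·sin φ) = 123.985944·(0.93913623 + 0.35068901·0.34354496) = 131.377201
y = r_b·(sin φ − φ·cos φ) = 123.985944·(0.34354496 − 0.35068901·0.93913623) = 1.760626

x=131.377201 y=1.760626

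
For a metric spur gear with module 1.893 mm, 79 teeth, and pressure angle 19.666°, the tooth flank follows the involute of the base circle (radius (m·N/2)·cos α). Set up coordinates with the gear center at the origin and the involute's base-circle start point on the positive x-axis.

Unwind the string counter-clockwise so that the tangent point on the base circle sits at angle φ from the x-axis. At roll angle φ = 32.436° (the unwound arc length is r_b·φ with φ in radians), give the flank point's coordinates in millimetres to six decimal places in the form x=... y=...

pitch radius r_p = m·N/2 = 1.893·79/2 = 74.773500
base radius r_b = r_p·cos α = 74.773500·cos 19.666° = 70.411993
roll angle φ = 32.436° = 0.56611500 rad
x = r_b·(cos φ + φ·sin φ) = 70.411993·(0.84399109 + 0.56611500·0.53635720) = 80.806982
y = r_b·(sin φ − φ·cos φ) = 70.411993·(0.53635720 − 0.56611500·0.84399109) = 4.123410

x=80.806982 y=4.123410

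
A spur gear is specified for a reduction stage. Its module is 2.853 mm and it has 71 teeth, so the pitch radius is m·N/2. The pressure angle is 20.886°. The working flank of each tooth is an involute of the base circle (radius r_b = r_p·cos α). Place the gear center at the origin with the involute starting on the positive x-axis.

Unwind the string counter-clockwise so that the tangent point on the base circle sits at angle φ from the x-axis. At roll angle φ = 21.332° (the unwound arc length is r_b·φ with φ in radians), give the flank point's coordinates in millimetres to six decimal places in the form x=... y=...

x=100.959361 y=1.605410

pitch radius r_p = m·N/2 = 2.853·71/2 = 101.281500
base radius r_b = r_p·cos α = 101.281500·cos 20.886° = 94.626456
roll angle φ = 21.332° = 0.37231364 rad
x = r_b·(cos φ + φ·sin φ) = 94.626456·(0.93148820 + 0.37231364·0.36377153) = 100.959361
y = r_b·(sin φ − φ·cos φ) = 94.626456·(0.36377153 − 0.37231364·0.93148820) = 1.605410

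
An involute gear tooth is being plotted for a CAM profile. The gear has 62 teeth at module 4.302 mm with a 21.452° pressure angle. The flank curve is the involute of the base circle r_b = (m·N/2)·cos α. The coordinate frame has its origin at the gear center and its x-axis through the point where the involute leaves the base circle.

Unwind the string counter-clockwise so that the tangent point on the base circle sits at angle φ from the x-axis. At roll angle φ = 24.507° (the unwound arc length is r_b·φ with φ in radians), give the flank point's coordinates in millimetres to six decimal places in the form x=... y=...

x=134.963431 y=3.178836

pitch radius r_p = m·N/2 = 4.302·62/2 = 133.362000
base radius r_b = r_p·cos α = 133.362000·cos 21.452° = 124.123252
roll angle φ = 24.507° = 0.42772784 rad
x = r_b·(cos φ + φ·sin φ) = 124.123252·(0.90991060 + 0.42772784·0.41480441) = 134.963431
y = r_b·(sin φ − φ·cos φ) = 124.123252·(0.41480441 − 0.42772784·0.90991060) = 3.178836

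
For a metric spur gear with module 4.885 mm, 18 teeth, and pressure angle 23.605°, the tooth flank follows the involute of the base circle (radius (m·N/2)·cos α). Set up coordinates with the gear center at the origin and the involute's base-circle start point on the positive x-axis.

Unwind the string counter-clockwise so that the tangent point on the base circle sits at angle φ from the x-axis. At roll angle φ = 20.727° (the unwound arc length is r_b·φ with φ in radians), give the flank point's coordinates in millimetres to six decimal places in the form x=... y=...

pitch radius r_p = m·N/2 = 4.885·18/2 = 43.965000
base radius r_b = r_p·cos α = 43.965000·cos 23.605° = 40.286351
roll angle φ = 20.727° = 0.36175439 rad
x = r_b·(cos φ + φ·sin φ) = 40.286351·(0.93527736 + 0.36175439·0.35391562) = 42.836795
y = r_b·(sin φ − φ·cos φ) = 40.286351·(0.35391562 − 0.36175439·0.93527736) = 0.627457

x=42.836795 y=0.627457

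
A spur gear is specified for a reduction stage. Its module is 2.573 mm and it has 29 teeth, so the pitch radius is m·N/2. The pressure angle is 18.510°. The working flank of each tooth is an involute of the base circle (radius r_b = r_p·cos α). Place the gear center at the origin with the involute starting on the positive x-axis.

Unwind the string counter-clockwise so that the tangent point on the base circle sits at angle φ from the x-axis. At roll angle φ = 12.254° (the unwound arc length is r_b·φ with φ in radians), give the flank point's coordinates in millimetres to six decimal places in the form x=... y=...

x=36.178369 y=0.114841

pitch radius r_p = m·N/2 = 2.573·29/2 = 37.308500
base radius r_b = r_p·cos α = 37.308500·cos 18.510° = 35.378466
roll angle φ = 12.254° = 0.21387265 rad
x = r_b·(cos φ + φ·sin φ) = 35.378466·(0.97721629 + 0.21387265·0.21224590) = 36.178369
y = r_b·(sin φ − φ·cos φ) = 35.378466·(0.21224590 − 0.21387265·0.97721629) = 0.114841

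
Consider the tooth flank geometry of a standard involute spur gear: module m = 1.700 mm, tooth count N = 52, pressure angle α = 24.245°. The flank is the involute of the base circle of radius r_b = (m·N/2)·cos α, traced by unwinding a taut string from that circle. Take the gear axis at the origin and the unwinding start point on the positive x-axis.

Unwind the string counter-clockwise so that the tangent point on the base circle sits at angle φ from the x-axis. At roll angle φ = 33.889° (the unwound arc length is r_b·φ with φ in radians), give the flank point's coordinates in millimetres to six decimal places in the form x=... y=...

pitch radius r_p = m·N/2 = 1.700·52/2 = 44.200000
base radius r_b = r_p·cos α = 44.200000·cos 24.245° = 40.301466
roll angle φ = 33.889° = 0.59147463 rad
x = r_b·(cos φ + φ·sin φ) = 40.301466·(0.83011935 + 0.59147463·0.55758575) = 46.746363
y = r_b·(sin φ − φ·cos φ) = 40.301466·(0.55758575 − 0.59147463·0.83011935) = 2.683724

x=46.746363 y=2.683724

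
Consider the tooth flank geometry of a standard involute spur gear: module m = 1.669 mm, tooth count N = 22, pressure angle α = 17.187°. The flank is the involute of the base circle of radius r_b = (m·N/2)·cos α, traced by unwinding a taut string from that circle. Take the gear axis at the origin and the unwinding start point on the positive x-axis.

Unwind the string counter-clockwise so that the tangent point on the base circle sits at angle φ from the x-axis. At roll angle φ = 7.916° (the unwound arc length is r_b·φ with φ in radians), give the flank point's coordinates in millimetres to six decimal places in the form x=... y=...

x=17.705785 y=0.015389

pitch radius r_p = m·N/2 = 1.669·22/2 = 18.359000
base radius r_b = r_p·cos α = 18.359000·cos 17.187° = 17.539187
roll angle φ = 7.916° = 0.13816026 rad
x = r_b·(cos φ + φ·sin φ) = 17.539187·(0.99047104 + 0.13816026·0.13772114) = 17.705785
y = r_b·(sin φ − φ·cos φ) = 17.539187·(0.13772114 − 0.13816026·0.99047104) = 0.015389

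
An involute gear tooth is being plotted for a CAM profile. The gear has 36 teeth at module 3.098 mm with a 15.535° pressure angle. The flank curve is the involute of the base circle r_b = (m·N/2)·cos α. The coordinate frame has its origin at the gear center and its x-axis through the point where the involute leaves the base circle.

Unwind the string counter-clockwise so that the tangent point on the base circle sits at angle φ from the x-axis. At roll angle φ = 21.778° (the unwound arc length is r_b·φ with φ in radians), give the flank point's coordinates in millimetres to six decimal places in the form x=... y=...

x=57.468788 y=0.969322

pitch radius r_p = m·N/2 = 3.098·36/2 = 55.764000
base radius r_b = r_p·cos α = 55.764000·cos 15.535° = 53.726775
roll angle φ = 21.778° = 0.38009780 rad
x = r_b·(cos φ + φ·sin φ) = 53.726775·(0.92862835 + 0.38009780·0.37101130) = 57.468788
y = r_b·(sin φ − φ·cos φ) = 53.726775·(0.37101130 − 0.38009780·0.92862835) = 0.969322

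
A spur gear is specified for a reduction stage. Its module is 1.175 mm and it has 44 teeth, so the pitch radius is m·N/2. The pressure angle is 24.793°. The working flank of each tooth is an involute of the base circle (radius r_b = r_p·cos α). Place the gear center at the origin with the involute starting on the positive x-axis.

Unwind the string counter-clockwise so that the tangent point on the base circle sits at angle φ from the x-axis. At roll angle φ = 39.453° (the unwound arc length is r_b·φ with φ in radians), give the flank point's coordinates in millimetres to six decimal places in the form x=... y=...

pitch radius r_p = m·N/2 = 1.175·44/2 = 25.850000
base radius r_b = r_p·cos α = 25.850000·cos 24.793° = 23.467372
roll angle φ = 39.453° = 0.68858475 rad
x = r_b·(cos φ + φ·sin φ) = 23.467372·(0.77214610 + 0.68858475·0.63544504) = 28.388571
y = r_b·(sin φ − φ·cos φ) = 23.467372·(0.63544504 − 0.68858475·0.77214610) = 2.434904

x=28.388571 y=2.434904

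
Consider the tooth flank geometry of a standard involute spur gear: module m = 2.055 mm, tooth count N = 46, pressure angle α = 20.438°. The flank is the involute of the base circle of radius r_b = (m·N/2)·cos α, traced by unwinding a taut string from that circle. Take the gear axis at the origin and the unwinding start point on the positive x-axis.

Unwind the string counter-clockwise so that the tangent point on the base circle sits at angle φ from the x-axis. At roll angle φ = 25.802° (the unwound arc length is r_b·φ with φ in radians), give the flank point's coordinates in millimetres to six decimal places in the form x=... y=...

x=48.555472 y=1.321115

pitch radius r_p = m·N/2 = 2.055·46/2 = 47.265000
base radius r_b = r_p·cos α = 47.265000·cos 20.438° = 44.289697
roll angle φ = 25.802° = 0.45032985 rad
x = r_b·(cos φ + φ·sin φ) = 44.289697·(0.90030358 + 0.45032985·0.43526253) = 48.555472
y = r_b·(sin φ − φ·cos φ) = 44.289697·(0.43526253 − 0.45032985·0.90030358) = 1.321115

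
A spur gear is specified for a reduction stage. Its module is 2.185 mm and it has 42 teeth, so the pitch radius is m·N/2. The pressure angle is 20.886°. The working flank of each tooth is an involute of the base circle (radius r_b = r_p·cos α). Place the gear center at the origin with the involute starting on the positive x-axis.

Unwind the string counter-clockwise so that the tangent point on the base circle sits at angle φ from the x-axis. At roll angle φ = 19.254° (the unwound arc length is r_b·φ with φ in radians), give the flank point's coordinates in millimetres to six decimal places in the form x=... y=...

pitch radius r_p = m·N/2 = 2.185·42/2 = 45.885000
base radius r_b = r_p·cos α = 45.885000·cos 20.886° = 42.869971
roll angle φ = 19.254° = 0.33604569 rad
x = r_b·(cos φ + φ·sin φ) = 42.869971·(0.94406600 + 0.33604569·0.32975655) = 45.222643
y = r_b·(sin φ − φ·cos φ) = 42.869971·(0.32975655 − 0.33604569·0.94406600) = 0.536185

x=45.222643 y=0.536185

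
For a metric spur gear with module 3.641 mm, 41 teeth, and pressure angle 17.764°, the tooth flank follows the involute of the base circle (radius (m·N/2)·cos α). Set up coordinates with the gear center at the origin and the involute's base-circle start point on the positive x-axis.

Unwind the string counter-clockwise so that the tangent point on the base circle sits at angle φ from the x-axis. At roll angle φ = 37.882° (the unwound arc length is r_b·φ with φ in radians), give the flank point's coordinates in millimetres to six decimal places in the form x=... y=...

pitch radius r_p = m·N/2 = 3.641·41/2 = 74.640500
base radius r_b = r_p·cos α = 74.640500·cos 17.764° = 71.081736
roll angle φ = 37.882° = 0.66116563 rad
x = r_b·(cos φ + φ·sin φ) = 71.081736·(0.78927703 + 0.66116563·0.61403727) = 84.960969
y = r_b·(sin φ − φ·cos φ) = 71.081736·(0.61403727 − 0.66116563·0.78927703) = 6.553340

x=84.960969 y=6.553340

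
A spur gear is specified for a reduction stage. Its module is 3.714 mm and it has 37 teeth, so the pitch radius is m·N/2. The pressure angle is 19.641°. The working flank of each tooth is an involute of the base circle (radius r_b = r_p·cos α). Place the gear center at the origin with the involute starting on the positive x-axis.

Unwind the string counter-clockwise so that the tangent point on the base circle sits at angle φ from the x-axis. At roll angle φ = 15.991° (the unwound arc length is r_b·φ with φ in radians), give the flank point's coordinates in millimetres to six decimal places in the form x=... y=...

x=67.182771 y=0.465298

pitch radius r_p = m·N/2 = 3.714·37/2 = 68.709000
base radius r_b = r_p·cos α = 68.709000·cos 19.641° = 64.711316
roll angle φ = 15.991° = 0.27909560 rad
x = r_b·(cos φ + φ·sin φ) = 64.711316·(0.96130498 + 0.27909560·0.27548636) = 67.182771
y = r_b·(sin φ − φ·cos φ) = 64.711316·(0.27548636 − 0.27909560·0.96130498) = 0.465298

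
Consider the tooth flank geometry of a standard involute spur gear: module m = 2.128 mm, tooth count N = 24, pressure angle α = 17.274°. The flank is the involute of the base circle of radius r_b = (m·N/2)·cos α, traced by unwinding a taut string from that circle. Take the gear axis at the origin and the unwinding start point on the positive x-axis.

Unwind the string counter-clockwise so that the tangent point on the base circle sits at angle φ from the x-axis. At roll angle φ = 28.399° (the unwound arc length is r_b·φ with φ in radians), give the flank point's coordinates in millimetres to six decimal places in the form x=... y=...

x=27.198039 y=0.965654

pitch radius r_p = m·N/2 = 2.128·24/2 = 25.536000
base radius r_b = r_p·cos α = 25.536000·cos 17.274° = 24.384215
roll angle φ = 28.399° = 0.49565605 rad
x = r_b·(cos φ + φ·sin φ) = 24.384215·(0.87965687 + 0.49565605·0.47560886) = 27.198039
y = r_b·(sin φ − φ·cos φ) = 24.384215·(0.47560886 − 0.49565605·0.87965687) = 0.965654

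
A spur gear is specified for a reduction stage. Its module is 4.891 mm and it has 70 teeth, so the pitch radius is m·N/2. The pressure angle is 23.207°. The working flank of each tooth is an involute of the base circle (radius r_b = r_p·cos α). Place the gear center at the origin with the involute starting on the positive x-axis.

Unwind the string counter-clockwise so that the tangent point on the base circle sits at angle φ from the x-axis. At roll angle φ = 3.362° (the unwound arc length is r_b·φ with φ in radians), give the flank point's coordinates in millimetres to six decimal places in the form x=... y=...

x=157.604568 y=0.010592

pitch radius r_p = m·N/2 = 4.891·70/2 = 171.185000
base radius r_b = r_p·cos α = 171.185000·cos 23.207° = 157.333943
roll angle φ = 3.362° = 0.05867797 rad
x = r_b·(cos φ + φ·sin φ) = 157.333943·(0.99827894 + 0.05867797·0.05864430) = 157.604568
y = r_b·(sin φ − φ·cos φ) = 157.333943·(0.05864430 − 0.05867797·0.99827894) = 0.010592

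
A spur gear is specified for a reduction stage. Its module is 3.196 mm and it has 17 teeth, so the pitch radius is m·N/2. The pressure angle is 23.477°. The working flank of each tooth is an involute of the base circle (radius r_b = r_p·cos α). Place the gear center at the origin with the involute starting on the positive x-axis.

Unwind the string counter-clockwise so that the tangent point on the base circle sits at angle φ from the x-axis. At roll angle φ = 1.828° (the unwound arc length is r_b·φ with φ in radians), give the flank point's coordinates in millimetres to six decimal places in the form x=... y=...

x=24.929879 y=0.000270

pitch radius r_p = m·N/2 = 3.196·17/2 = 27.166000
base radius r_b = r_p·cos α = 27.166000·cos 23.477° = 24.917200
roll angle φ = 1.828° = 0.03190462 rad
x = r_b·(cos φ + φ·sin φ) = 24.917200·(0.99949109 + 0.03190462·0.03189921) = 24.929879
y = r_b·(sin φ − φ·cos φ) = 24.917200·(0.03189921 − 0.03190462·0.99949109) = 0.000270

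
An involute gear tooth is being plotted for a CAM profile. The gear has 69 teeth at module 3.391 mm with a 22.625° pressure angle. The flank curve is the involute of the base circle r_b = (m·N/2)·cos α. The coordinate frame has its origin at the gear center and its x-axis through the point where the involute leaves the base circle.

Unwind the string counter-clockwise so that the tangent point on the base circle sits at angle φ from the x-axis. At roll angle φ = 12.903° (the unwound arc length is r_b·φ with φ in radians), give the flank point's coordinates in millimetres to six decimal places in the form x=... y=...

x=110.689915 y=0.409023

pitch radius r_p = m·N/2 = 3.391·69/2 = 116.989500
base radius r_b = r_p·cos α = 116.989500·cos 22.625° = 107.986275
roll angle φ = 12.903° = 0.22519983 rad
x = r_b·(cos φ + φ·sin φ) = 107.986275·(0.97474950 + 0.22519983·0.22330115) = 110.689915
y = r_b·(sin φ − φ·cos φ) = 107.986275·(0.22330115 − 0.22519983·0.97474950) = 0.409023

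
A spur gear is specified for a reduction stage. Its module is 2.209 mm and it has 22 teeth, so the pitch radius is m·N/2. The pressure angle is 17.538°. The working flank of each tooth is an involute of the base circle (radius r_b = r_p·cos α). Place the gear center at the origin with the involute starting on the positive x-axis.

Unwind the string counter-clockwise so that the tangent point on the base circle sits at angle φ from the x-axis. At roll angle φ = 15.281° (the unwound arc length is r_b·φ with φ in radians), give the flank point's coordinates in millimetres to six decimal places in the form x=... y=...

pitch radius r_p = m·N/2 = 2.209·22/2 = 24.299000
base radius r_b = r_p·cos α = 24.299000·cos 17.538° = 23.169517
roll angle φ = 15.281° = 0.26670376 rad
x = r_b·(cos φ + φ·sin φ) = 23.169517·(0.96464487 + 0.26670376·0.26355318) = 23.978955
y = r_b·(sin φ − φ·cos φ) = 23.169517·(0.26355318 − 0.26670376·0.96464487) = 0.145476

x=23.978955 y=0.145476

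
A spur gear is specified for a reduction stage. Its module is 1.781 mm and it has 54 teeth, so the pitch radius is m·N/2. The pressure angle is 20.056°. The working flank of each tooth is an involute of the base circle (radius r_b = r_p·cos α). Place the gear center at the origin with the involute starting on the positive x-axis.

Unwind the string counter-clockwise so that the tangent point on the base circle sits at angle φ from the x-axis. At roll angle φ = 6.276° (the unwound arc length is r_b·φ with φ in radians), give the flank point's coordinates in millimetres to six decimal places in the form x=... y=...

x=45.441078 y=0.019765

pitch radius r_p = m·N/2 = 1.781·54/2 = 48.087000
base radius r_b = r_p·cos α = 48.087000·cos 20.056° = 45.170903
roll angle φ = 6.276° = 0.10953686 rad
x = r_b·(cos φ + φ·sin φ) = 45.170903·(0.99400683 + 0.10953686·0.10931795) = 45.441078
y = r_b·(sin φ − φ·cos φ) = 45.170903·(0.10931795 − 0.10953686·0.99400683) = 0.019765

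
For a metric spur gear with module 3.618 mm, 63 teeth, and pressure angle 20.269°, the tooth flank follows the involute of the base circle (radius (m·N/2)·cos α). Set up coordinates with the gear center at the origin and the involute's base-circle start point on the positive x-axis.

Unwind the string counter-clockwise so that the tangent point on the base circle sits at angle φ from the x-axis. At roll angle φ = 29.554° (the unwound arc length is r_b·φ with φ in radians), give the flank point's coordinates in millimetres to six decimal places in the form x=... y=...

x=120.200090 y=4.761872

pitch radius r_p = m·N/2 = 3.618·63/2 = 113.967000
base radius r_b = r_p·cos α = 113.967000·cos 20.269° = 106.909765
roll angle φ = 29.554° = 0.51581461 rad
x = r_b·(cos φ + φ·sin φ) = 106.909765·(0.86989121 + 0.51581461·0.49324363) = 120.200090
y = r_b·(sin φ − φ·cos φ) = 106.909765·(0.49324363 − 0.51581461·0.86989121) = 4.761872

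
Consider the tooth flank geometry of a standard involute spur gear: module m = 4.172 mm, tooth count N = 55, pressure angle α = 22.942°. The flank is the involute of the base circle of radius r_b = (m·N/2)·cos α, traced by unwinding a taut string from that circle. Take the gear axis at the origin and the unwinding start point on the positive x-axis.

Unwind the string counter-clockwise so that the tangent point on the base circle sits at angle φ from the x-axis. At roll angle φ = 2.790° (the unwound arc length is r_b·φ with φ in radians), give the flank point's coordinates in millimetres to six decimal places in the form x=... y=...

x=105.780036 y=0.004065

pitch radius r_p = m·N/2 = 4.172·55/2 = 114.730000
base radius r_b = r_p·cos α = 114.730000·cos 22.942° = 105.654847
roll angle φ = 2.790° = 0.04869469 rad
x = r_b·(cos φ + φ·sin φ) = 105.654847·(0.99881465 + 0.04869469·0.04867544) = 105.780036
y = r_b·(sin φ − φ·cos φ) = 105.654847·(0.04867544 − 0.04869469·0.99881465) = 0.004065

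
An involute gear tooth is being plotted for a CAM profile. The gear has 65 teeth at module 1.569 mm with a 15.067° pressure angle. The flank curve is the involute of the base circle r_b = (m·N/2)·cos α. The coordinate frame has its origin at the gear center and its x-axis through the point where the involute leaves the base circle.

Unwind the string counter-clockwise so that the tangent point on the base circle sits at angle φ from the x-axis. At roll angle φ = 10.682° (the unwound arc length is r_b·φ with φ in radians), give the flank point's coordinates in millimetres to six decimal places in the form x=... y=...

pitch radius r_p = m·N/2 = 1.569·65/2 = 50.992500
base radius r_b = r_p·cos α = 50.992500·cos 15.067° = 49.239506
roll angle φ = 10.682° = 0.18643607 rad
x = r_b·(cos φ + φ·sin φ) = 49.239506·(0.98267108 + 0.18643607·0.18535791) = 50.087828
y = r_b·(sin φ − φ·cos φ) = 49.239506·(0.18535791 − 0.18643607·0.98267108) = 0.105992

x=50.087828 y=0.105992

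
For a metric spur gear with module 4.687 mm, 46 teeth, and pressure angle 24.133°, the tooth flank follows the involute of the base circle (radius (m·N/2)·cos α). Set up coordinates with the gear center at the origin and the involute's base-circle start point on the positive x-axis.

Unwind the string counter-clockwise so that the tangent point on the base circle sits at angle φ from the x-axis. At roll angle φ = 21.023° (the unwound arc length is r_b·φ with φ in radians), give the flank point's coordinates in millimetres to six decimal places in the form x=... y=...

pitch radius r_p = m·N/2 = 4.687·46/2 = 107.801000
base radius r_b = r_p·cos α = 107.801000·cos 24.133° = 98.379068
roll angle φ = 21.023° = 0.36692057 rad
x = r_b·(cos φ + φ·sin φ) = 98.379068·(0.93343649 + 0.36692057·0.35874268) = 104.780256
y = r_b·(sin φ − φ·cos φ) = 98.379068·(0.35874268 − 0.36692057·0.93343649) = 1.598230

x=104.780256 y=1.598230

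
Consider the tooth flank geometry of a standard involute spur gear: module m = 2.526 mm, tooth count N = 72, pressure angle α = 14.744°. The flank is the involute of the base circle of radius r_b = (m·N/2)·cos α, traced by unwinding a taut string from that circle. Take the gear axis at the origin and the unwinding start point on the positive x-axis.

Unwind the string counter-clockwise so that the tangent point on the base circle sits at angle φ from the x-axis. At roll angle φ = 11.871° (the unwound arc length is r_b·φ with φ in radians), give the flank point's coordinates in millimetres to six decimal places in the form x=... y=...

pitch radius r_p = m·N/2 = 2.526·72/2 = 90.936000
base radius r_b = r_p·cos α = 90.936000·cos 14.744° = 87.941714
roll angle φ = 11.871° = 0.20718804 rad
x = r_b·(cos φ + φ·sin φ) = 87.941714·(0.97861323 + 0.20718804·0.20570889) = 89.809037
y = r_b·(sin φ − φ·cos φ) = 87.941714·(0.20570889 − 0.20718804·0.97861323) = 0.259599

x=89.809037 y=0.259599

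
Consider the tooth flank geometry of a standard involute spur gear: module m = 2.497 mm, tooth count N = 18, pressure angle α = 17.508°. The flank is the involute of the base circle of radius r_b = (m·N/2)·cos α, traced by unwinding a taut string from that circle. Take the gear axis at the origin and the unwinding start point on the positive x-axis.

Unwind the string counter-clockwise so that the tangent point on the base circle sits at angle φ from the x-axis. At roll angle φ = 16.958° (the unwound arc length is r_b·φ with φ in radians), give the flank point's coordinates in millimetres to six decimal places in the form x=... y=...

x=22.350198 y=0.183606

pitch radius r_p = m·N/2 = 2.497·18/2 = 22.473000
base radius r_b = r_p·cos α = 22.473000·cos 17.508° = 21.431937
roll angle φ = 16.958° = 0.29597293 rad
x = r_b·(cos φ + φ·sin φ) = 21.431937·(0.95651882 + 0.29597293·0.29167062) = 22.350198
y = r_b·(sin φ − φ·cos φ) = 21.431937·(0.29167062 − 0.29597293·0.95651882) = 0.183606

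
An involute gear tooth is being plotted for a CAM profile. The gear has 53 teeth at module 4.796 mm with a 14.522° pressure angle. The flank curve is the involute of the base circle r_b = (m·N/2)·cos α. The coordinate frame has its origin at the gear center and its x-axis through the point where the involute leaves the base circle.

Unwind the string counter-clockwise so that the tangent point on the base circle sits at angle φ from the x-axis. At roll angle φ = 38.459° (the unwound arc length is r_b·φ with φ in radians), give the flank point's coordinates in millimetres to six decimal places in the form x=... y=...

pitch radius r_p = m·N/2 = 4.796·53/2 = 127.094000
base radius r_b = r_p·cos α = 127.094000·cos 14.522° = 123.033528
roll angle φ = 38.459° = 0.67123618 rad
x = r_b·(cos φ + φ·sin φ) = 123.033528·(0.78305342 + 0.67123618·0.62195445) = 147.705657
y = r_b·(sin φ − φ·cos φ) = 123.033528·(0.62195445 − 0.67123618·0.78305342) = 11.853133

x=147.705657 y=11.853133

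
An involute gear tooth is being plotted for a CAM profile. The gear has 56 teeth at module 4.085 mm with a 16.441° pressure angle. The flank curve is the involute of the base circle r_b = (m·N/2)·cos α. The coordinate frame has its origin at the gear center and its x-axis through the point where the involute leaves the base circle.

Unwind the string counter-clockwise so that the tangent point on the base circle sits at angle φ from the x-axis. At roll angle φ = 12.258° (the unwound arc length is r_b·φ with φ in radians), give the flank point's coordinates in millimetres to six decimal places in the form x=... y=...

x=112.185172 y=0.356451

pitch radius r_p = m·N/2 = 4.085·56/2 = 114.380000
base radius r_b = r_p·cos α = 114.380000·cos 16.441° = 109.703195
roll angle φ = 12.258° = 0.21394246 rad
x = r_b·(cos φ + φ·sin φ) = 109.703195·(0.97720147 + 0.21394246·0.21231412) = 112.185172
y = r_b·(sin φ − φ·cos φ) = 109.703195·(0.21231412 − 0.21394246·0.97720147) = 0.356451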